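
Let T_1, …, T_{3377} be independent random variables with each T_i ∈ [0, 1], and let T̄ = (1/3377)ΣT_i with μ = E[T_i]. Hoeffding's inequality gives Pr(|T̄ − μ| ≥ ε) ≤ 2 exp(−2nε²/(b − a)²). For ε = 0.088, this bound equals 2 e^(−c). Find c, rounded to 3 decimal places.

c = 2nε²/(b − a)² = 2·3377·0.088² / 1² = 52.3030.

52.303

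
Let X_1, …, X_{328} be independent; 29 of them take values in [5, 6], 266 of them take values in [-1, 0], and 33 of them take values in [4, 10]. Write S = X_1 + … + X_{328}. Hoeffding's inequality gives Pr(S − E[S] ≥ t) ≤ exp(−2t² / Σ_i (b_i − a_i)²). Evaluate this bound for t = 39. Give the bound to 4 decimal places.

0.1286

Σ(b_i − a_i)² = 29·1² + 266·1² + 33·6² = 1483.
Exponent = 2·39² / 1483 = 2.05125.
Bound = exp(−2.05125) = 0.12857.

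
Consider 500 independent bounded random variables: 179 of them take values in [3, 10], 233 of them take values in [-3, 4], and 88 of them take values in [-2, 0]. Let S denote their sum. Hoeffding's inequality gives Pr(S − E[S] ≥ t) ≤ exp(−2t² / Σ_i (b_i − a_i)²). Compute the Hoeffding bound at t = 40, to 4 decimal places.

0.8557

Σ(b_i − a_i)² = 179·7² + 233·7² + 88·2² = 20540.
Exponent = 2·40² / 20540 = 0.15579.
Bound = exp(−0.15579) = 0.85574.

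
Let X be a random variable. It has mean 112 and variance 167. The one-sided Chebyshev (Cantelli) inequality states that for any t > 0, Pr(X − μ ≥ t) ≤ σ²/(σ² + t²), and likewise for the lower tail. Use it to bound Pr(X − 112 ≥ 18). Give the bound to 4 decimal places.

0.3401

Here σ² = 167 and t = 18, so σ² + t² = 491.
Cantelli's bound: 167/491 = 0.3401.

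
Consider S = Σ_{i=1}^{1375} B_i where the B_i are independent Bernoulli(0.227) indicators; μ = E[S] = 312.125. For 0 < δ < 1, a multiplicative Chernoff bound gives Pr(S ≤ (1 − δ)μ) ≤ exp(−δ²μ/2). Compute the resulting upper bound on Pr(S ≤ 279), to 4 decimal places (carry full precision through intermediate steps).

0.1724

Write 279 = (1 − δ)μ, so δ = 1 − 279/312.125 = 0.1061274…
Then the exponent is δ²μ/2 = (μ − 279)²/(2μ) = 1.757734.
Bound = exp(−1.757734) = 0.17244.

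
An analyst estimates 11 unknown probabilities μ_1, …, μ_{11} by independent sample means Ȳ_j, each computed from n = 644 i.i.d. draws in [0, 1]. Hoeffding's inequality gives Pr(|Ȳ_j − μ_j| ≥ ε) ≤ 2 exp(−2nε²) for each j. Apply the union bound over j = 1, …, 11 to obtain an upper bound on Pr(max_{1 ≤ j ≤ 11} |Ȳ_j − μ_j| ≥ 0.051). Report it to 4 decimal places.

0.7718

Per-experiment Hoeffding bound: 2·exp(−2·644·0.051²) = 2·exp(−3.35009) = 0.070163.
Union bound over 11 events: 11·0.070163 = 0.77179.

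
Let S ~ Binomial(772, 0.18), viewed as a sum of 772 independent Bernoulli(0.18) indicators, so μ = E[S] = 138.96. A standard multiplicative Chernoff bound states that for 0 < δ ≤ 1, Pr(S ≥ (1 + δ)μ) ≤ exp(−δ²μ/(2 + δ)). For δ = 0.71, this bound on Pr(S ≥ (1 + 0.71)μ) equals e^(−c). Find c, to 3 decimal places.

25.849

c = δ²μ/(2 + δ) = 0.71²·138.96/(2 + 0.71) = 25.8486.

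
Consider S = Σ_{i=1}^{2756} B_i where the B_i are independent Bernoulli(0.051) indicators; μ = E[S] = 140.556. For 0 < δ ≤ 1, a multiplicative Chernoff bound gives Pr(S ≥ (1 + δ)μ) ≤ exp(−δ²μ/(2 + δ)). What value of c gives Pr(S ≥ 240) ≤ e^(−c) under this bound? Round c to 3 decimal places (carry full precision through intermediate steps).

25.986

Write 240 = (1 + δ)μ, so δ = 240/140.556 − 1 = 0.7075045…
Then the exponent is δ²μ/(2 + δ) = (240 − μ)² / (μ·(2 + δ)) = 25.985950.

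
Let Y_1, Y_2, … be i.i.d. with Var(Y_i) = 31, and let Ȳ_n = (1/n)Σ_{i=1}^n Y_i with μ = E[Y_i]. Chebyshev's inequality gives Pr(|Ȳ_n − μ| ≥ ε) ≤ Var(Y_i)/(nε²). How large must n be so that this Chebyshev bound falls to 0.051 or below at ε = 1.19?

Require 31/(n·1.19²) ≤ 0.051, i.e. n ≥ 31/(0.051·1.19²) = 429.237.
The smallest integer n is 430.

430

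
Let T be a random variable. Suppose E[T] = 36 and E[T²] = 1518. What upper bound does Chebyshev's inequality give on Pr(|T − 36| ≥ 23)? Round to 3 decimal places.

Var(T) = E[T²] − (E[T])² = 1518 − 1296 = 222.
Chebyshev's inequality: Pr(|T − μ| ≥ t) ≤ Var(T)/t² = 222/529 = 0.4197.

0.420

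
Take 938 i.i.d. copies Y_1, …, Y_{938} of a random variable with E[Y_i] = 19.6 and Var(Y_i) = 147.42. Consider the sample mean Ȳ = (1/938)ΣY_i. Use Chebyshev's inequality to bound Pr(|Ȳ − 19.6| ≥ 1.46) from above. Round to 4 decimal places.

Var(Ȳ) = Var(Y_i)/n = 147.42/938 = 0.15716.
Chebyshev: Pr(|Ȳ − 19.6| ≥ 1.46) ≤ Var(Ȳ)/(1.46)² = 147.42/(938·1.46²) = 0.0737.

0.0737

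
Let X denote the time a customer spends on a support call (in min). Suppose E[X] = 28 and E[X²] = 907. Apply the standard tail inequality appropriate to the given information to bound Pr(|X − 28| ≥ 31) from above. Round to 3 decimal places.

The first two moments determine the variance, so Chebyshev's inequality is the sharpest standard bound available.
Var(X) = E[X²] − (E[X])² = 907 − 784 = 123.
Chebyshev's inequality: Pr(|X − μ| ≥ t) ≤ Var(X)/t² = 123/961 = 0.1280.

0.128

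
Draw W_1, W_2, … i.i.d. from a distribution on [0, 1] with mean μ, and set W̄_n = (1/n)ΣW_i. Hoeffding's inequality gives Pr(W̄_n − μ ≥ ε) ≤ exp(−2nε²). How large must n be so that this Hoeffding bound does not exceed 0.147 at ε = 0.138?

51

Require exp(−2nε²) ≤ 0.147, i.e. 2nε² ≥ ln(1/0.147) = 1.917323.
So n ≥ 1.917323 / (2·0.138²) = 50.339.
The smallest integer n is 51.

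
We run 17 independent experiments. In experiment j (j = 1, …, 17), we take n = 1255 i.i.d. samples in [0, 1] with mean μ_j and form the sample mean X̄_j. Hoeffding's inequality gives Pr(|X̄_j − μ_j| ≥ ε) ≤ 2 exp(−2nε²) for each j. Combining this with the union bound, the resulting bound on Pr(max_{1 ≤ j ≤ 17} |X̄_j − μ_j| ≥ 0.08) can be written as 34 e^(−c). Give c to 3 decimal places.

Union bound over the 17 events: Pr(max_{1 ≤ j ≤ 17} |X̄_j − μ_j| ≥ 0.08) ≤ 17·2·exp(−2nε²) = 34 exp(−2·1255·0.08²).
So c = 2·1255·0.08² = 16.0640.

16.064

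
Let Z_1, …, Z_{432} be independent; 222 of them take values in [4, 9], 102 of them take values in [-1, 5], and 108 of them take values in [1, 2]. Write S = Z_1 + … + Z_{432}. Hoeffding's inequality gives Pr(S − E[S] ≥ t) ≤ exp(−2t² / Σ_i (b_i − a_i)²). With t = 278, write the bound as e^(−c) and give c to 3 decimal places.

16.567

Σ(b_i − a_i)² = 222·5² + 102·6² + 108·1² = 9330.
c = 2t² / 9330 = 2·278² / 9330 = 16.5668.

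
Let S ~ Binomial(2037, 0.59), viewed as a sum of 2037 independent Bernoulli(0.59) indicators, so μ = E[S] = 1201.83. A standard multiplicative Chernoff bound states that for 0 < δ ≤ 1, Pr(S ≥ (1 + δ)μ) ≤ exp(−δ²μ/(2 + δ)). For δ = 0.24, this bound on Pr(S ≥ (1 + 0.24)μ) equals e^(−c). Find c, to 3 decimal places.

30.904

c = δ²μ/(2 + δ) = 0.24²·1201.83/(2 + 0.24) = 30.9042.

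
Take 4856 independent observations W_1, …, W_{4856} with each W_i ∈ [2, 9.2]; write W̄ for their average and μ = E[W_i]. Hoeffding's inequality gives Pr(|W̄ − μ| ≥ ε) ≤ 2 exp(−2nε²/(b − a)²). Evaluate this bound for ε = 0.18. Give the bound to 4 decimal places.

0.0046

Exponent: 2nε²/(b − a)² = 2·4856·0.18² / 7.2² = 6.07000.
Bound = 2·exp(−6.07000) = 0.00462.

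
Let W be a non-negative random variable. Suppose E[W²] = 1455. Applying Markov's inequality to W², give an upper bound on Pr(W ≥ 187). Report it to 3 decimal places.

0.042

Since W ≥ 0, the event {W ≥ 187} is the same as {W² ≥ 34969}.
Markov's inequality applied to W² gives Pr(W² ≥ 34969) ≤ E[W²]/34969 = 1455/34969 = 0.0416.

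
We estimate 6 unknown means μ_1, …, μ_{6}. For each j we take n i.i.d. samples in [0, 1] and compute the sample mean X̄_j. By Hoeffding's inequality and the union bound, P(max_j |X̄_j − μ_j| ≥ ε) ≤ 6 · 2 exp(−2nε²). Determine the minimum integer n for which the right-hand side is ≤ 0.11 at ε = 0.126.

Need 2·6·exp(−2nε²) ≤ 0.11, i.e. exp(−2nε²) ≤ 0.11/12.
So 2nε² ≥ ln(12/0.11) = 4.692182.
Hence n ≥ 4.692182/(2·0.126²) = 147.776.
The smallest integer n is 148.

148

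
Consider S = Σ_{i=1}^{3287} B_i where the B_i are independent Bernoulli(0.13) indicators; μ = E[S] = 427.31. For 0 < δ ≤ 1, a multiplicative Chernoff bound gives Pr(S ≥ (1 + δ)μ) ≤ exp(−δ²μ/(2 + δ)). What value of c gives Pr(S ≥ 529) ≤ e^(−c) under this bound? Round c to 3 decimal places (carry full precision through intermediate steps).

Write 529 = (1 + δ)μ, so δ = 529/427.31 − 1 = 0.2379771…
Then the exponent is δ²μ/(2 + δ) = (529 − μ)² / (μ·(2 + δ)) = 10.813289.

10.813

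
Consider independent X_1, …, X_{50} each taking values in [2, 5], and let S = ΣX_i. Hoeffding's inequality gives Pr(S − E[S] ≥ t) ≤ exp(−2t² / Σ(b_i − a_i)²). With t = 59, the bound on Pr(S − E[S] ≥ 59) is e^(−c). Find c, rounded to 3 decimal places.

Σ(b_i − a_i)² = 50·(3)² = 450.
c = 2t²/450 = 2·59²/450 = 15.4711.

15.471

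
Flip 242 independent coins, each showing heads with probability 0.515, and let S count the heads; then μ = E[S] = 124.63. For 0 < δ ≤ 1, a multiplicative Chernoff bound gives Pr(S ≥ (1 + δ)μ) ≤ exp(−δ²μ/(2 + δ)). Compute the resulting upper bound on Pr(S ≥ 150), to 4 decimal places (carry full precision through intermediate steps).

Write 150 = (1 + δ)μ, so δ = 150/124.63 − 1 = 0.2035625…
Then the exponent is δ²μ/(2 + δ) = (150 − μ)² / (μ·(2 + δ)) = 2.343651.
Bound = exp(−2.343651) = 0.09598.

0.0960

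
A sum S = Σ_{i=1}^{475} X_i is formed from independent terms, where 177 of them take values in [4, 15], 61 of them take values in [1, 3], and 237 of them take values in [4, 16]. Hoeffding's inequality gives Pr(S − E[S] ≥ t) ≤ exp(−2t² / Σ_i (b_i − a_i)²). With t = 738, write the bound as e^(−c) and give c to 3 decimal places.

19.525

Σ(b_i − a_i)² = 177·11² + 61·2² + 237·12² = 55789.
c = 2t² / 55789 = 2·738² / 55789 = 19.5251.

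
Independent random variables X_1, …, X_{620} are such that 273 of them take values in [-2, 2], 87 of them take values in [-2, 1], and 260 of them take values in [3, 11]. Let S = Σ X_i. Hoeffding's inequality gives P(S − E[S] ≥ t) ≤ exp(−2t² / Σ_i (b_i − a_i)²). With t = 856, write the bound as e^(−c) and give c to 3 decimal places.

Σ(b_i − a_i)² = 273·4² + 87·3² + 260·8² = 21791.
c = 2t² / 21791 = 2·856² / 21791 = 67.2513.

67.251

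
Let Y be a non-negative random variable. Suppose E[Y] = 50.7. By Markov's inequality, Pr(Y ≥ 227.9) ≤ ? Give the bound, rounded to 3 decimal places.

Markov's inequality: for a non-negative random variable, Pr(Y ≥ a) ≤ E[Y]/a.
Here E[Y] = 50.7 and a = 227.9, so the bound is 50.7/227.9 = 0.2225.

0.222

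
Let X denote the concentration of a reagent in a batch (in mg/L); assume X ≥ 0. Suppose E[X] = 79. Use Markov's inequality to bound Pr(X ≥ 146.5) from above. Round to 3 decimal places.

0.539

Markov's inequality: for a non-negative random variable, Pr(X ≥ a) ≤ E[X]/a.
Here E[X] = 79 and a = 146.5, so the bound is 79/146.5 = 0.5392.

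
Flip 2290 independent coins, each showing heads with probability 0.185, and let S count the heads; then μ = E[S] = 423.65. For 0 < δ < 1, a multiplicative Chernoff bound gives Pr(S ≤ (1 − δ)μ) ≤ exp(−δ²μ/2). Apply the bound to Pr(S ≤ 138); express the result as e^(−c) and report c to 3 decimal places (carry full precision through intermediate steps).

96.301

Write 138 = (1 − δ)μ, so δ = 1 − 138/423.65 = 0.6742594…
Then the exponent is δ²μ/2 = (μ − 138)²/(2μ) = 96.301101.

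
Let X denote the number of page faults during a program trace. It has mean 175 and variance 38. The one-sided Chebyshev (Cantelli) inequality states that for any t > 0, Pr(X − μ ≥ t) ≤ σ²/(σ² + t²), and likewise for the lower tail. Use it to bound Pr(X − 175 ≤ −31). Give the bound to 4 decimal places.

Here σ² = 38 and t = 31, so σ² + t² = 999.
Cantelli's bound: 38/999 = 0.0380.

0.0380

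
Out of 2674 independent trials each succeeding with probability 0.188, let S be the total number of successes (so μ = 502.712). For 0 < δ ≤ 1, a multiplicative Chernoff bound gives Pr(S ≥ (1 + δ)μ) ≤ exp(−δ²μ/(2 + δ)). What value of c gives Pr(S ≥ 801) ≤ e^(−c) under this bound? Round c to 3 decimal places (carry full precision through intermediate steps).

68.248

Write 801 = (1 + δ)μ, so δ = 801/502.712 − 1 = 0.5933576…
Then the exponent is δ²μ/(2 + δ) = (801 − μ)² / (μ·(2 + δ)) = 68.247996.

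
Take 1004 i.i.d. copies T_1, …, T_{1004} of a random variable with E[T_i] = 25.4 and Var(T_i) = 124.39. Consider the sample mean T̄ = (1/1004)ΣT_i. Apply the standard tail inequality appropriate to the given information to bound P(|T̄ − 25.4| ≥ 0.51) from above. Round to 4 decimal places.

0.4763

With mean and variance of each term known, Chebyshev's inequality bounds the deviation of the sum (or sample mean).
Var(T̄) = Var(T_i)/n = 124.39/1004 = 0.12389.
Chebyshev: P(|T̄ − 25.4| ≥ 0.51) ≤ Var(T̄)/(0.51)² = 124.39/(1004·0.51²) = 0.4763.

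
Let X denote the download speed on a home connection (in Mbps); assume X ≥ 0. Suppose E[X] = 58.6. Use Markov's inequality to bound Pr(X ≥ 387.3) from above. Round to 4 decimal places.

0.1513

Markov's inequality: for a non-negative random variable, Pr(X ≥ a) ≤ E[X]/a.
Here E[X] = 58.6 and a = 387.3, so the bound is 58.6/387.3 = 0.1513.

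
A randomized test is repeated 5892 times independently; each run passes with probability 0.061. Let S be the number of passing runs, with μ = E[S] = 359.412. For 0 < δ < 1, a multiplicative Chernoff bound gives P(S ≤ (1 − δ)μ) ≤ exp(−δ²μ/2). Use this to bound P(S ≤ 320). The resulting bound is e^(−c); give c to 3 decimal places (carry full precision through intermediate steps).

Write 320 = (1 − δ)μ, so δ = 1 − 320/359.412 = 0.1096569…
Then the exponent is δ²μ/2 = (μ − 320)²/(2μ) = 2.160899.

2.161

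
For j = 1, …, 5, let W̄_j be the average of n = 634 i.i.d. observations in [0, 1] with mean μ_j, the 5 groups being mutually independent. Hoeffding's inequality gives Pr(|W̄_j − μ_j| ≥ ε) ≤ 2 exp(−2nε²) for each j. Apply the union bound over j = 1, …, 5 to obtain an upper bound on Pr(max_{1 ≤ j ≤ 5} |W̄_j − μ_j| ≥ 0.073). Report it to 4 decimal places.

0.0116

Per-experiment Hoeffding bound: 2·exp(−2·634·0.073²) = 2·exp(−6.75717) = 0.002325.
Union bound over 5 events: 5·0.002325 = 0.01163.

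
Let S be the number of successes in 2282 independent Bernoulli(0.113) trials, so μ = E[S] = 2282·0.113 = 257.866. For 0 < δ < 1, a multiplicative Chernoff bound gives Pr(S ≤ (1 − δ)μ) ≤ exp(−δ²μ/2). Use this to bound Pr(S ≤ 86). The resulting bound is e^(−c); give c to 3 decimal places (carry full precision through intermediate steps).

Write 86 = (1 − δ)μ, so δ = 1 − 86/257.866 = 0.6664935…
Then the exponent is δ²μ/2 = (μ − 86)²/(2μ) = 57.273782.

57.274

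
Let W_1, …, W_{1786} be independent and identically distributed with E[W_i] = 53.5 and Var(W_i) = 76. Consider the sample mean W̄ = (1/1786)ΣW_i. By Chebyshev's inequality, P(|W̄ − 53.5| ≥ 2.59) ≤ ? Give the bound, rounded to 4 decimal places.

Var(W̄) = Var(W_i)/n = 76/1786 = 0.042553.
Chebyshev: P(|W̄ − 53.5| ≥ 2.59) ≤ Var(W̄)/(2.59)² = 76/(1786·2.59²) = 0.0063.

0.0063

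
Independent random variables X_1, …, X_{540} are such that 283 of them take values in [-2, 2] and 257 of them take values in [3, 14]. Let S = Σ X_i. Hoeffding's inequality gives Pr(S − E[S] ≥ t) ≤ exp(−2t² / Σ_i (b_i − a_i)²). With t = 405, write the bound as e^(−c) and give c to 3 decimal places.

9.208

Σ(b_i − a_i)² = 283·4² + 257·11² = 35625.
c = 2t² / 35625 = 2·405² / 35625 = 9.2084.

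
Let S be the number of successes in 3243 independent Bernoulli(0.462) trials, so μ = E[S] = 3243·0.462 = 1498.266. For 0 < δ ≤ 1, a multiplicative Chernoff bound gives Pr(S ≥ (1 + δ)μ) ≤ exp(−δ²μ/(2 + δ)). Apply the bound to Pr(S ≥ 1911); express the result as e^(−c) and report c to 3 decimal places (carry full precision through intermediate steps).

49.967

Write 1911 = (1 + δ)μ, so δ = 1911/1498.266 − 1 = 0.2754744…
Then the exponent is δ²μ/(2 + δ) = (1911 − μ)² / (μ·(2 + δ)) = 49.966578.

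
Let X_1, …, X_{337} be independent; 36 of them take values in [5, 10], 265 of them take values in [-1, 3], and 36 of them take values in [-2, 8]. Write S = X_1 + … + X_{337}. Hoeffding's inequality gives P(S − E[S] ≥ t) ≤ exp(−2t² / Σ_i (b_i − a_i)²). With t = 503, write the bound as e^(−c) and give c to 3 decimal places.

57.897

Σ(b_i − a_i)² = 36·5² + 265·4² + 36·10² = 8740.
c = 2t² / 8740 = 2·503² / 8740 = 57.8968.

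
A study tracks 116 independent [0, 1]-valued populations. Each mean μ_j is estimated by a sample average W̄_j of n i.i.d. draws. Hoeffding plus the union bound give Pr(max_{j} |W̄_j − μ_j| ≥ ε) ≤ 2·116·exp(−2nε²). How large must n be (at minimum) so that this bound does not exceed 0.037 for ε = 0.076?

Need 2·116·exp(−2nε²) ≤ 0.037, i.e. exp(−2nε²) ≤ 0.037/232.
So 2nε² ≥ ln(232/0.037) = 8.743575.
Hence n ≥ 8.743575/(2·0.076²) = 756.888.
The smallest integer n is 757.

757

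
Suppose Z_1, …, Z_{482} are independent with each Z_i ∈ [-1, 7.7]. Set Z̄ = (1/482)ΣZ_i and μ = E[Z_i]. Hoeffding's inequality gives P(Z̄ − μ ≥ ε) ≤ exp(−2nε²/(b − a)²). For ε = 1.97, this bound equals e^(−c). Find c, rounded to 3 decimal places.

49.428

c = 2nε²/(b − a)² = 2·482·1.97² / 8.7² = 49.4278.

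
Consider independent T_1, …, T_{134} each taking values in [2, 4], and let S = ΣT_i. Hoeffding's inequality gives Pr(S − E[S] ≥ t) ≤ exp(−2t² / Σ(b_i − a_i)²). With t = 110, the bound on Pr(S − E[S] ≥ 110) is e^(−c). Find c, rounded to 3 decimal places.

45.149

Σ(b_i − a_i)² = 134·(2)² = 536.
c = 2t²/536 = 2·110²/536 = 45.1493.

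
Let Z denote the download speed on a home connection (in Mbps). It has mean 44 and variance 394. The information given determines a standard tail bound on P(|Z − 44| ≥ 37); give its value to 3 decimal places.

0.288

Mean and variance are known, so Chebyshev's inequality applies.
Chebyshev: P(|Z − μ| ≥ t) ≤ Var(Z)/t².
Bound = 394 / 1369 = 0.2878.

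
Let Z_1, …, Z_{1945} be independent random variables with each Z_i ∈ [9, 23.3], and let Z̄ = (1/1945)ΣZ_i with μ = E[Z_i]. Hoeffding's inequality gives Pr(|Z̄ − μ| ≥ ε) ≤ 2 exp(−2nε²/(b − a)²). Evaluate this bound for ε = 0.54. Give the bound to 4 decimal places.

Exponent: 2nε²/(b − a)² = 2·1945·0.54² / 14.3² = 5.54709.
Bound = 2·exp(−5.54709) = 0.00780.

0.0078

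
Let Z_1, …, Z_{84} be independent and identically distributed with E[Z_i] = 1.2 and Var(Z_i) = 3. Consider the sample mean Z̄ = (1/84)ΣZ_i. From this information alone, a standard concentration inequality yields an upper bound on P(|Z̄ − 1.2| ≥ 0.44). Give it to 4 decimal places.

With mean and variance of each term known, Chebyshev's inequality bounds the deviation of the sum (or sample mean).
Var(Z̄) = Var(Z_i)/n = 3/84 = 0.035714.
Chebyshev: P(|Z̄ − 1.2| ≥ 0.44) ≤ Var(Z̄)/(0.44)² = 3/(84·0.44²) = 0.1845.

0.1845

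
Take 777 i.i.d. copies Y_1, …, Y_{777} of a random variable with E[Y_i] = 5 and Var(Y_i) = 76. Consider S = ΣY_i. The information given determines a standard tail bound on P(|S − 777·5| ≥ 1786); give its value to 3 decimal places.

With mean and variance of each term known, Chebyshev's inequality bounds the deviation of the sum (or sample mean).
Var(S) = n·Var(Y_i) = 777·76 = 59052.
Chebyshev: P(|S − 777·5| ≥ 1786) ≤ Var(S)/1786² = 59052/3189796 = 0.0185.

0.019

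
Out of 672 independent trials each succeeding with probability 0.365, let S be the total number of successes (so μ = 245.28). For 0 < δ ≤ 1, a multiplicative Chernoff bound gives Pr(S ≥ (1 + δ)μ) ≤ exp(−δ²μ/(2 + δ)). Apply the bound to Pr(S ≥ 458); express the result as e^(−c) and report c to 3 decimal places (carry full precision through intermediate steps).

64.341

Write 458 = (1 + δ)μ, so δ = 458/245.28 − 1 = 0.8672538…
Then the exponent is δ²μ/(2 + δ) = (458 − μ)² / (μ·(2 + δ)) = 64.341085.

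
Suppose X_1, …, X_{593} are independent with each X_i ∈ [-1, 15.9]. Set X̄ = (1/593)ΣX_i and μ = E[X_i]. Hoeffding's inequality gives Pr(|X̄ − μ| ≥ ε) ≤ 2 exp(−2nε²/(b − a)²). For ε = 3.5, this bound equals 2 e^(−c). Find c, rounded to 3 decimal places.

c = 2nε²/(b − a)² = 2·593·3.5² / 16.9² = 50.8683.

50.868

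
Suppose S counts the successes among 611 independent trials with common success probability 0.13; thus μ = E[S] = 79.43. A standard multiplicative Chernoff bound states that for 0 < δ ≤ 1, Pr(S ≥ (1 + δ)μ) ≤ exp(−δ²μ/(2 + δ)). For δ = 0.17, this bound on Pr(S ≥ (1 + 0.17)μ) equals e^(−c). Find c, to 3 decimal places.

1.058

c = δ²μ/(2 + δ) = 0.17²·79.43/(2 + 0.17) = 1.0578.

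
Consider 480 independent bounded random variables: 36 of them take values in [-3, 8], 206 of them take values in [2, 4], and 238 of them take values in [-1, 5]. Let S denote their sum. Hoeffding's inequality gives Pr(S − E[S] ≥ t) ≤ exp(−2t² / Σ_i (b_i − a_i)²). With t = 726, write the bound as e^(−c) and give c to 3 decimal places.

Σ(b_i − a_i)² = 36·11² + 206·2² + 238·6² = 13748.
c = 2t² / 13748 = 2·726² / 13748 = 76.6768.

76.677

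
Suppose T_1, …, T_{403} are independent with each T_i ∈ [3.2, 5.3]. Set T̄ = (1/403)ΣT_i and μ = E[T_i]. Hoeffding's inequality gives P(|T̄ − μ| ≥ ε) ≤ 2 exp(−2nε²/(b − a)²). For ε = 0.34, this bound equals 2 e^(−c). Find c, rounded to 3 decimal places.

c = 2nε²/(b − a)² = 2·403·0.34² / 2.1² = 21.1278.

21.128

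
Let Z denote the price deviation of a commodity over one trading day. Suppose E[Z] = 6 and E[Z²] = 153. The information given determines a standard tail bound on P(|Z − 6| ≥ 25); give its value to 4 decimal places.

The first two moments determine the variance, so Chebyshev's inequality is the sharpest standard bound available.
Var(Z) = E[Z²] − (E[Z])² = 153 − 36 = 117.
Chebyshev's inequality: P(|Z − μ| ≥ t) ≤ Var(Z)/t² = 117/625 = 0.1872.

0.1872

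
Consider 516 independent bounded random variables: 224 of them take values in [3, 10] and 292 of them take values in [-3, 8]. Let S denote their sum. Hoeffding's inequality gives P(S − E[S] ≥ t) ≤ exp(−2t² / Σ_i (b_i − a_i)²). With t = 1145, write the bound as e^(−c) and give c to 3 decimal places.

Σ(b_i − a_i)² = 224·7² + 292·11² = 46308.
c = 2t² / 46308 = 2·1145² / 46308 = 56.6220.

56.622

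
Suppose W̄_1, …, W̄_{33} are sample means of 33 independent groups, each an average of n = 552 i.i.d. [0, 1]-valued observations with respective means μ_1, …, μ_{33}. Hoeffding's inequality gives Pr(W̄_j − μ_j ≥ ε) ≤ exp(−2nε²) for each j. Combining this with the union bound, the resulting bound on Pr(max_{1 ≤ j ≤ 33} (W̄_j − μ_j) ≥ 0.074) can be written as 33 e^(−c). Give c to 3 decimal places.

6.046

Union bound over the 33 events: Pr(max_{1 ≤ j ≤ 33} (W̄_j − μ_j) ≥ 0.074) ≤ 33·exp(−2nε²) = 33 exp(−2·552·0.074²).
So c = 2·552·0.074² = 6.0455.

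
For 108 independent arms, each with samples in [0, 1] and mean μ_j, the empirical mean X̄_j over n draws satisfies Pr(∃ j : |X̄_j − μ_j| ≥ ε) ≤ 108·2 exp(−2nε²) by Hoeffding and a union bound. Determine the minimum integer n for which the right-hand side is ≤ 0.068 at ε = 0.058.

1199

Need 2·108·exp(−2nε²) ≤ 0.068, i.e. exp(−2nε²) ≤ 0.068/216.
So 2nε² ≥ ln(216/0.068) = 8.063526.
Hence n ≥ 8.063526/(2·0.058²) = 1198.503.
The smallest integer n is 1199.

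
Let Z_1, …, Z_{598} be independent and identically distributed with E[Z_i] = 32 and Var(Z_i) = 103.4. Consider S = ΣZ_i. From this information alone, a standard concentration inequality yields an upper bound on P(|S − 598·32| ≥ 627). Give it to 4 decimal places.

0.1573

With mean and variance of each term known, Chebyshev's inequality bounds the deviation of the sum (or sample mean).
Var(S) = n·Var(Z_i) = 598·103.4 = 61833.2.
Chebyshev: P(|S − 598·32| ≥ 627) ≤ Var(S)/627² = 61833.2/393129 = 0.1573.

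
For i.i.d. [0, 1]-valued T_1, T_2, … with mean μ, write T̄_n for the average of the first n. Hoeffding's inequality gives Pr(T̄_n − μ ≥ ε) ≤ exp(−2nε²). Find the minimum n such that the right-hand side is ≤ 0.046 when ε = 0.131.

Require exp(−2nε²) ≤ 0.046, i.e. 2nε² ≥ ln(1/0.046) = 3.079114.
So n ≥ 3.079114 / (2·0.131²) = 89.713.
The smallest integer n is 90.

90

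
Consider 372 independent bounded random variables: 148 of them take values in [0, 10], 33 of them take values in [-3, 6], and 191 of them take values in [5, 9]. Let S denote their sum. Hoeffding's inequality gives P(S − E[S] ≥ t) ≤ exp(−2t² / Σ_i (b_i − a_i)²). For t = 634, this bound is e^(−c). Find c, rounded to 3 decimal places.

39.160

Σ(b_i − a_i)² = 148·10² + 33·9² + 191·4² = 20529.
c = 2t² / 20529 = 2·634² / 20529 = 39.1598.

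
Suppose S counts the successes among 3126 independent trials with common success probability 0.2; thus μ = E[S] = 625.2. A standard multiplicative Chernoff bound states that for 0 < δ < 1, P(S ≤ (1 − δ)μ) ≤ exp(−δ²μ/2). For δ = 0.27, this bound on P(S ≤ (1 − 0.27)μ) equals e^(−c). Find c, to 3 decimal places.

c = δ²μ/2 = 0.27²·625.2/2 = 22.7885.

22.789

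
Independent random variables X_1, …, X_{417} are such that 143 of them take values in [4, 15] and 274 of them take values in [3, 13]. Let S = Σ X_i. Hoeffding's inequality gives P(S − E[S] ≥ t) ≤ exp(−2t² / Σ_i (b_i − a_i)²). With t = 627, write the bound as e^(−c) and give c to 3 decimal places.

Σ(b_i − a_i)² = 143·11² + 274·10² = 44703.
c = 2t² / 44703 = 2·627² / 44703 = 17.5885.

17.588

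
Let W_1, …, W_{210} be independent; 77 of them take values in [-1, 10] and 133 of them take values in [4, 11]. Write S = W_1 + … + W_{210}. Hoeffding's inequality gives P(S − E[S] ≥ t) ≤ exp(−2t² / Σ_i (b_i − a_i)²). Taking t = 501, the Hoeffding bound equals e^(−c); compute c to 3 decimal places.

Σ(b_i − a_i)² = 77·11² + 133·7² = 15834.
c = 2t² / 15834 = 2·501² / 15834 = 31.7041.

31.704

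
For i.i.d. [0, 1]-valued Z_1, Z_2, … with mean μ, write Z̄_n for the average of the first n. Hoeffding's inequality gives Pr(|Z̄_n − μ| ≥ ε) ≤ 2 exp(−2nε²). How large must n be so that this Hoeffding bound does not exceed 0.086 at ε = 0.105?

Require 2·exp(−2nε²) ≤ 0.086, i.e. 2nε² ≥ ln(2/0.086) = 3.146555.
So n ≥ 3.146555 / (2·0.105²) = 142.701.
The smallest integer n is 143.

143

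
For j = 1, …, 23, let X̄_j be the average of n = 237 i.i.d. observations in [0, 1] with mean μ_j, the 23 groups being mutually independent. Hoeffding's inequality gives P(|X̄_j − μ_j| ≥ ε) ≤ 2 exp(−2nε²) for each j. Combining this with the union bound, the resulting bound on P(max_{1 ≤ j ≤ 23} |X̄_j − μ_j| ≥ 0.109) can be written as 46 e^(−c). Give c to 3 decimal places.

5.632

Union bound over the 23 events: P(max_{1 ≤ j ≤ 23} |X̄_j − μ_j| ≥ 0.109) ≤ 23·2·exp(−2nε²) = 46 exp(−2·237·0.109²).
So c = 2·237·0.109² = 5.6316.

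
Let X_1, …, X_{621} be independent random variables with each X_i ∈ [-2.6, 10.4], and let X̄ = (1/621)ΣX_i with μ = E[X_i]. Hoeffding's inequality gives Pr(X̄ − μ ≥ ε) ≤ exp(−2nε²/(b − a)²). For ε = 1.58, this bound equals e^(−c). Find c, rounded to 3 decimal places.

18.346

c = 2nε²/(b − a)² = 2·621·1.58² / 13² = 18.3463.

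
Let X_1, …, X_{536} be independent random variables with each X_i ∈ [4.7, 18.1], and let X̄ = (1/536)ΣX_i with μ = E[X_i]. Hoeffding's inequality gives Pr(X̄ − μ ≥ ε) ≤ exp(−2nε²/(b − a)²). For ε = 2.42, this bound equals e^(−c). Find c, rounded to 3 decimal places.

c = 2nε²/(b − a)² = 2·536·2.42² / 13.4² = 34.9636.

34.964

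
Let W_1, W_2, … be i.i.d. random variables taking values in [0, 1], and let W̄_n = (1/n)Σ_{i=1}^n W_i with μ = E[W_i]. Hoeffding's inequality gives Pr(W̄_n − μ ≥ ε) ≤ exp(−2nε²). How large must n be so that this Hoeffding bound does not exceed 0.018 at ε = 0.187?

58

Require exp(−2nε²) ≤ 0.018, i.e. 2nε² ≥ ln(1/0.018) = 4.017384.
So n ≥ 4.017384 / (2·0.187²) = 57.442.
The smallest integer n is 58.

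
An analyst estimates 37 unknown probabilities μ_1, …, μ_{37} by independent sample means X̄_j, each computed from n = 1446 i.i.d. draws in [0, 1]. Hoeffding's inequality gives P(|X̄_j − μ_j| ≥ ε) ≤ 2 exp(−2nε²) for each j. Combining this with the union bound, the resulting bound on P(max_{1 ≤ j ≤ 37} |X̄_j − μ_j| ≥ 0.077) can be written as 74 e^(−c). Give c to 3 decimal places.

17.147

Union bound over the 37 events: P(max_{1 ≤ j ≤ 37} |X̄_j − μ_j| ≥ 0.077) ≤ 37·2·exp(−2nε²) = 74 exp(−2·1446·0.077²).
So c = 2·1446·0.077² = 17.1467.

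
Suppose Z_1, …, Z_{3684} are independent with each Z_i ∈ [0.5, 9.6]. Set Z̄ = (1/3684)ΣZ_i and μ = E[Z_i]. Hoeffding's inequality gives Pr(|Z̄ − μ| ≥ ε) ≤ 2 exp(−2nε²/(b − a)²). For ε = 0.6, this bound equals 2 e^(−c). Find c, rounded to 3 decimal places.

c = 2nε²/(b − a)² = 2·3684·0.6² / 9.1² = 32.0309.

32.031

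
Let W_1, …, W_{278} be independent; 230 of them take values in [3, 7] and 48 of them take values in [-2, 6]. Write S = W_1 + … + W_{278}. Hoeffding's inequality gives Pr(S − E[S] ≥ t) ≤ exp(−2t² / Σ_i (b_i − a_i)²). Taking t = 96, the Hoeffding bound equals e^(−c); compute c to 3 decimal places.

Σ(b_i − a_i)² = 230·4² + 48·8² = 6752.
c = 2t² / 6752 = 2·96² / 6752 = 2.7299.

2.730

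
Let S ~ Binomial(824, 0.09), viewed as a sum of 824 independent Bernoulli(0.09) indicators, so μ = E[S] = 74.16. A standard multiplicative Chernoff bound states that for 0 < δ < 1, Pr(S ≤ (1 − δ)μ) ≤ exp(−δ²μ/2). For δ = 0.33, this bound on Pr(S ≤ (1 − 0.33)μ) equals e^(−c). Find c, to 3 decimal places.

4.038

c = δ²μ/2 = 0.33²·74.16/2 = 4.0380.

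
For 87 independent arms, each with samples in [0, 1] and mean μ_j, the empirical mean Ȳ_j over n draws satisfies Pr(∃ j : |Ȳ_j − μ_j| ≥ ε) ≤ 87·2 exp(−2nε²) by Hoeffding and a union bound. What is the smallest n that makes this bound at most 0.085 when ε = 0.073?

716

Need 2·87·exp(−2nε²) ≤ 0.085, i.e. exp(−2nε²) ≤ 0.085/174.
So 2nε² ≥ ln(174/0.085) = 7.624159.
Hence n ≥ 7.624159/(2·0.073²) = 715.346.
The smallest integer n is 716.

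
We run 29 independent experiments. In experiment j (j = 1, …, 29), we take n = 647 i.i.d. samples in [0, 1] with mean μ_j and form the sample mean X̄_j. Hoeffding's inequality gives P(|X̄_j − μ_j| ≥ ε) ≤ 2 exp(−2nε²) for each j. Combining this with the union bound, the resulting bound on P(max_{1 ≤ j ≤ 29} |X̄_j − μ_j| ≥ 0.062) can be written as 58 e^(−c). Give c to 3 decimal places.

Union bound over the 29 events: P(max_{1 ≤ j ≤ 29} |X̄_j − μ_j| ≥ 0.062) ≤ 29·2·exp(−2nε²) = 58 exp(−2·647·0.062²).
So c = 2·647·0.062² = 4.9741.

4.974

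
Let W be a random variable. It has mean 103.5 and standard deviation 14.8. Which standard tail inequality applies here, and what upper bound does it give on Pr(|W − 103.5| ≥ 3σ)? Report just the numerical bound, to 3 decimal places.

0.111

Mean and variance are known, so Chebyshev's inequality applies.
Chebyshev: Pr(|W − μ| ≥ t) ≤ Var(W)/t².
Var(W) = σ² = 14.8² = 219.04.
t = 3·14.8 = 44.4.
Bound = 219.04 / 1971.36 = 0.1111.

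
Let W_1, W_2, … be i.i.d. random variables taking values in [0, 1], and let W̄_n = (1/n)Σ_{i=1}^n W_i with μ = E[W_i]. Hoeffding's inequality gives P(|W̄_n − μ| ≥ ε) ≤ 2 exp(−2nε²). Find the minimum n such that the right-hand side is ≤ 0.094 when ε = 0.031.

Require 2·exp(−2nε²) ≤ 0.094, i.e. 2nε² ≥ ln(2/0.094) = 3.057608.
So n ≥ 3.057608 / (2·0.031²) = 1590.847.
The smallest integer n is 1591.

1591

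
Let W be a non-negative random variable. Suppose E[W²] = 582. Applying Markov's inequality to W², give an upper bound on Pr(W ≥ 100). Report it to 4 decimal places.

0.0582

Since W ≥ 0, the event {W ≥ 100} is the same as {W² ≥ 10000}.
Markov's inequality applied to W² gives Pr(W² ≥ 10000) ≤ E[W²]/10000 = 582/10000 = 0.0582.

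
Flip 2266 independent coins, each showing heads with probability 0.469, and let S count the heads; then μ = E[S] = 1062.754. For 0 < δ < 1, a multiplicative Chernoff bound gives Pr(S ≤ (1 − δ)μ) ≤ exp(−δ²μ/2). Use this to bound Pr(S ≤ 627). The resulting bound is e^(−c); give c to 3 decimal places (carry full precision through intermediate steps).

Write 627 = (1 − δ)μ, so δ = 1 − 627/1062.754 = 0.4100234…
Then the exponent is δ²μ/2 = (μ − 627)²/(2μ) = 89.334667.

89.335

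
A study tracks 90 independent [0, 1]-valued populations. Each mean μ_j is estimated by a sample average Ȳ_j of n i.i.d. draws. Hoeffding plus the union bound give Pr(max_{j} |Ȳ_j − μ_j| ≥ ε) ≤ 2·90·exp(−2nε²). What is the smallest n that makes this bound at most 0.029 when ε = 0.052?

Need 2·90·exp(−2nε²) ≤ 0.029, i.e. exp(−2nε²) ≤ 0.029/180.
So 2nε² ≥ ln(180/0.029) = 8.733416.
Hence n ≥ 8.733416/(2·0.052²) = 1614.907.
The smallest integer n is 1615.

1615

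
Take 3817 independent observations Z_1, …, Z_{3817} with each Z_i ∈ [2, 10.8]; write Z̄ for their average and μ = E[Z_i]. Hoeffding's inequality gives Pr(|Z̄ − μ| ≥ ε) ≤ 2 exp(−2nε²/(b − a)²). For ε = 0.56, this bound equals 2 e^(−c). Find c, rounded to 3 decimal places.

c = 2nε²/(b − a)² = 2·3817·0.56² / 8.8² = 30.9145.

30.915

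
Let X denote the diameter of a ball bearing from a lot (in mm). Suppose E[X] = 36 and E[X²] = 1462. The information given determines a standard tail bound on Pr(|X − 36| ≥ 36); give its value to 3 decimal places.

0.128

The first two moments determine the variance, so Chebyshev's inequality is the sharpest standard bound available.
Var(X) = E[X²] − (E[X])² = 1462 − 1296 = 166.
Chebyshev's inequality: Pr(|X − μ| ≥ t) ≤ Var(X)/t² = 166/1296 = 0.1281.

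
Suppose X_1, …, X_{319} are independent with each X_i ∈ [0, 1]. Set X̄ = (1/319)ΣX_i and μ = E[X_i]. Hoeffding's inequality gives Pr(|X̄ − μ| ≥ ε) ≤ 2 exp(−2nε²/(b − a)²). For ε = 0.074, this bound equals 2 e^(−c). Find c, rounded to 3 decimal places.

3.494

c = 2nε²/(b − a)² = 2·319·0.074² / 1² = 3.4937.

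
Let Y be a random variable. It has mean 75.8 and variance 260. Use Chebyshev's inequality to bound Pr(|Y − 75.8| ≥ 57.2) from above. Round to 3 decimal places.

Chebyshev: Pr(|Y − μ| ≥ t) ≤ Var(Y)/t².
Bound = 260 / 3271.84 = 0.0795.

0.079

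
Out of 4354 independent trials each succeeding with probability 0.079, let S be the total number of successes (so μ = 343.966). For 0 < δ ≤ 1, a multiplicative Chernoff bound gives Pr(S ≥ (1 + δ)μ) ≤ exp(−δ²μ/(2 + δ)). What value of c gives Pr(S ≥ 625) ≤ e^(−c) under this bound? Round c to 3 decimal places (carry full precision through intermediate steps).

Write 625 = (1 + δ)μ, so δ = 625/343.966 − 1 = 0.8170401…
Then the exponent is δ²μ/(2 + δ) = (625 − μ)² / (μ·(2 + δ)) = 81.509681.

81.510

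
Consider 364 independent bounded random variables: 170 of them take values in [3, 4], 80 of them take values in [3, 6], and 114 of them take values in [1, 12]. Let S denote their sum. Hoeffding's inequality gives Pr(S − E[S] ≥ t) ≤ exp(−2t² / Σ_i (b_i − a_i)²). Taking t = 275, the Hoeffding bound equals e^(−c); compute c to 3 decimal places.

10.300

Σ(b_i − a_i)² = 170·1² + 80·3² + 114·11² = 14684.
c = 2t² / 14684 = 2·275² / 14684 = 10.3003.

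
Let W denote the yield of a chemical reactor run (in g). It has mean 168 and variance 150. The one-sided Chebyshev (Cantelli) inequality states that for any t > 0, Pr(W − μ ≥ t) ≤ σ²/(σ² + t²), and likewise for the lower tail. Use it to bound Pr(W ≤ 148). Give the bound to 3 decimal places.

Here σ² = 150 and t = 20, so σ² + t² = 550.
Cantelli's bound: 150/550 = 0.2727.

0.273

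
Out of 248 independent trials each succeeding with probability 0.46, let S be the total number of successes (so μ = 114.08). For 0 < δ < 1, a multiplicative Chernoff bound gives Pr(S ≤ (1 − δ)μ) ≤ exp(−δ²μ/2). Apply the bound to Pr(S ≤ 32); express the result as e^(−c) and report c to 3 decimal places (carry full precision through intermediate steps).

Write 32 = (1 − δ)μ, so δ = 1 − 32/114.08 = 0.7194951…
Then the exponent is δ²μ/2 = (μ − 32)²/(2μ) = 29.528079.

29.528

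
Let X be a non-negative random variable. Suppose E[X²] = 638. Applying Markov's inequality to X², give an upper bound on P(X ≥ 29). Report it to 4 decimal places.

0.7586

Since X ≥ 0, the event {X ≥ 29} is the same as {X² ≥ 841}.
Markov's inequality applied to X² gives P(X² ≥ 841) ≤ E[X²]/841 = 638/841 = 0.7586.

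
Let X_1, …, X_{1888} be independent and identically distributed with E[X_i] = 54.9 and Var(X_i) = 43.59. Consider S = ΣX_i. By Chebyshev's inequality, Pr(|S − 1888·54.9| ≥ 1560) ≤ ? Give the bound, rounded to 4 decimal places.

Var(S) = n·Var(X_i) = 1888·43.59 = 82297.92.
Chebyshev: Pr(|S − 1888·54.9| ≥ 1560) ≤ Var(S)/1560² = 82297.92/2433600 = 0.0338.

0.0338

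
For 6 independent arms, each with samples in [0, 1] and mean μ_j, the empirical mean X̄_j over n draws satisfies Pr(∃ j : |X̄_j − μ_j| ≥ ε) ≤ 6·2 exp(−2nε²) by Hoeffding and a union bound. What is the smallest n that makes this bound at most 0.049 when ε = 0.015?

12225

Need 2·6·exp(−2nε²) ≤ 0.049, i.e. exp(−2nε²) ≤ 0.049/12.
So 2nε² ≥ ln(12/0.049) = 5.500842.
Hence n ≥ 5.500842/(2·0.015²) = 12224.093.
The smallest integer n is 12225.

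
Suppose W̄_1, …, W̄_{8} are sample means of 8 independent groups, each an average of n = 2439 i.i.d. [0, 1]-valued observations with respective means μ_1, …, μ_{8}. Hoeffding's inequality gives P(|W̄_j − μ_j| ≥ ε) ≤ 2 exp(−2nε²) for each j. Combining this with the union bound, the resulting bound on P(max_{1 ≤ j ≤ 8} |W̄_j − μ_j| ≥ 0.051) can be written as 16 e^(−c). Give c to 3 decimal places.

Union bound over the 8 events: P(max_{1 ≤ j ≤ 8} |W̄_j − μ_j| ≥ 0.051) ≤ 8·2·exp(−2nε²) = 16 exp(−2·2439·0.051²).
So c = 2·2439·0.051² = 12.6877.

12.688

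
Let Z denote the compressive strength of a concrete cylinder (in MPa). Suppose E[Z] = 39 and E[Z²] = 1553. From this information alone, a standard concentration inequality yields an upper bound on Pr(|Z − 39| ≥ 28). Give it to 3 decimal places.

0.041

The first two moments determine the variance, so Chebyshev's inequality is the sharpest standard bound available.
Var(Z) = E[Z²] − (E[Z])² = 1553 − 1521 = 32.
Chebyshev's inequality: Pr(|Z − μ| ≥ t) ≤ Var(Z)/t² = 32/784 = 0.0408.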